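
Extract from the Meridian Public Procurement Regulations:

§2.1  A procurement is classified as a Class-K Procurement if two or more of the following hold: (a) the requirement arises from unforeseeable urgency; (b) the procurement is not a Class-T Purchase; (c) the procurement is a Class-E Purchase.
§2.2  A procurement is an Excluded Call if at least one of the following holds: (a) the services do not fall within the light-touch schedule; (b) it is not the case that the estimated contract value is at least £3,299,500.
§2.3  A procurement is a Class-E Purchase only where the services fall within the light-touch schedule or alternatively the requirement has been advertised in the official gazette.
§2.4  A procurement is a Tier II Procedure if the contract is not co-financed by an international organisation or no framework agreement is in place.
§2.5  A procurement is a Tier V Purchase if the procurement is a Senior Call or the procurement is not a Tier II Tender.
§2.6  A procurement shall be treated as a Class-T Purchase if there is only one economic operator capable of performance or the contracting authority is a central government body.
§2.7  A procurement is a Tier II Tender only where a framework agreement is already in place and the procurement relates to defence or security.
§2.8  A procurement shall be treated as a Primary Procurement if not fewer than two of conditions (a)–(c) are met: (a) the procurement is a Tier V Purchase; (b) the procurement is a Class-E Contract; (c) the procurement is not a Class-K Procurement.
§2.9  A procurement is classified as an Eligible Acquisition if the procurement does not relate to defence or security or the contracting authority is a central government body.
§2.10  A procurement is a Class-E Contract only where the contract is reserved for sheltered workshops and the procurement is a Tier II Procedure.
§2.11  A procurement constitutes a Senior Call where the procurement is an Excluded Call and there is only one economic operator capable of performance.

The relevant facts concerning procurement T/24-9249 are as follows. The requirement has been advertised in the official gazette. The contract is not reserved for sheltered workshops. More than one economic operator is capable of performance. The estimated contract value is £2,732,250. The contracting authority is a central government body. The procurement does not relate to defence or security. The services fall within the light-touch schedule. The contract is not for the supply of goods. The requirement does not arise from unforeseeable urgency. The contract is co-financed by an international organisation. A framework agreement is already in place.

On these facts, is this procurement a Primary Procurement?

Yes

§2.2 — Excluded Call: [the services do not fall within the light-touch schedule? no] OR [estimated contract value: £2,732,250 ≥ £3,299,500? no, so negated condition yes] → satisfied.
§2.11 — Senior Call: [Excluded Call (§2.2)? yes] AND [there is only one economic operator capable of performance? no] → not satisfied.
§2.7 — Tier II Tender: [a framework agreement is already in place? yes] AND [the procurement relates to defence or security? no] → not satisfied.
§2.5 — Tier V Purchase: [Senior Call (§2.11)? no] OR [not a Tier II Tender (§2.7)? yes] → satisfied.
§2.4 — Tier II Procedure: [the contract is not co-financed by an international organisation? no] OR [no framework agreement is in place? no] → not satisfied.
§2.10 — Class-E Contract: [the contract is reserved for sheltered workshops? no] AND [Tier II Procedure (§2.4)? no] → not satisfied.
§2.6 — Class-T Purchase: [there is only one economic operator capable of performance? no] OR [the contracting authority is a central government body? yes] → satisfied.
§2.3 — Class-E Purchase: [the services fall within the light-touch schedule? yes] OR [the requirement has been advertised in the official gazette? yes] → satisfied.
§2.1 — Class-K Procurement: the requirement arises from unforeseeable urgency? no; not a Class-T Purchase (§2.6)? no; Class-E Purchase (§2.3)? yes — 1 of 3 hold (need ≥2) → not satisfied.
§2.8 — Primary Procurement: Tier V Purchase (§2.5)? yes; Class-E Contract (§2.10)? no; not a Class-K Procurement (§2.1)? yes — 2 of 3 hold (need ≥2) → satisfied.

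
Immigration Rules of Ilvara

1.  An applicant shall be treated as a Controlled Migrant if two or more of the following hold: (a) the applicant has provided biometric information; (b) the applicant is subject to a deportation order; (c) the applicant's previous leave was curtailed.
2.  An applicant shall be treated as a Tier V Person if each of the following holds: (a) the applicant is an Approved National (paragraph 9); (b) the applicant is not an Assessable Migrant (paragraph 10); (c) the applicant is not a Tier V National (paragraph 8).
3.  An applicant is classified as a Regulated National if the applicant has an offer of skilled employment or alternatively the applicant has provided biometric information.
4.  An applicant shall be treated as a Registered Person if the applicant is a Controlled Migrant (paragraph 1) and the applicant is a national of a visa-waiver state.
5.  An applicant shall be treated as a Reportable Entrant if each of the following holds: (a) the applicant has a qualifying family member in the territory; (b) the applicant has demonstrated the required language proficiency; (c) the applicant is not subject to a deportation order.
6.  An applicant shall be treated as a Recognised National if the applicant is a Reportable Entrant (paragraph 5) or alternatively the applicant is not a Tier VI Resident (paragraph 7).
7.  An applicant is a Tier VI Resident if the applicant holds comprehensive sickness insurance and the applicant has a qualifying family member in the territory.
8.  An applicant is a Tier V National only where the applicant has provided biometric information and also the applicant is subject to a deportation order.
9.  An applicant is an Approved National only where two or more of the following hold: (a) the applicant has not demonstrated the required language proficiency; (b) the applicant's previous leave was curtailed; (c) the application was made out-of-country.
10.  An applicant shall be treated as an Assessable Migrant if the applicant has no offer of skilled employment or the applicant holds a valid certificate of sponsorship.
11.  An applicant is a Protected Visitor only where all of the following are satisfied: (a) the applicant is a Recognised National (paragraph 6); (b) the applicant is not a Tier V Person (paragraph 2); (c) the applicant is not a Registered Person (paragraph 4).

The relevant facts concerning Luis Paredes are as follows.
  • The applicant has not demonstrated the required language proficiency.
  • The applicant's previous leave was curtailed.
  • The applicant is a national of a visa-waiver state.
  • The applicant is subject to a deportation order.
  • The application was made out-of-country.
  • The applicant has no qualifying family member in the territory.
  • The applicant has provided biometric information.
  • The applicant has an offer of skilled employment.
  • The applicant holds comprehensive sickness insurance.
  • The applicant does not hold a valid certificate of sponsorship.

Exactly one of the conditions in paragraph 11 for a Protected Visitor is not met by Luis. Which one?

Under paragraph 5: the applicant has a qualifying family member in the territory? no; and the applicant has demonstrated the required language proficiency? no; and the applicant is not subject to a deportation order? no. So the applicant is not a Reportable Entrant.
Under paragraph 7: the applicant holds comprehensive sickness insurance? yes; and the applicant has a qualifying family member in the territory? no. So the applicant is not a Tier VI Resident.
Under paragraph 6: Reportable Entrant (paragraph 5)? no; or not a Tier VI Resident (paragraph 7)? yes. So the applicant is a Recognised National.
Under paragraph 9: the applicant has not demonstrated the required language proficiency? yes; the applicant's previous leave was curtailed? yes; the application was made out-of-country? yes — 3 of 3 hold (need ≥2) → satisfied.
Under paragraph 10: the applicant has no offer of skilled employment? no; or the applicant holds a valid certificate of sponsorship? no. So the applicant is not an Assessable Migrant.
Under paragraph 8: the applicant has provided biometric information? yes; and the applicant is subject to a deportation order? yes. So the applicant is a Tier V National.
Under paragraph 2: Approved National (paragraph 9)? yes; and not an Assessable Migrant (paragraph 10)? yes; and not a Tier V National (paragraph 8)? no. So the applicant is not a Tier V Person.
Under paragraph 1: the applicant has provided biometric information? yes; the applicant is subject to a deportation order? yes; the applicant's previous leave was curtailed? yes — 3 of 3 hold (need ≥2) → satisfied.
Under paragraph 4: Controlled Migrant (paragraph 1)? yes; and the applicant is a national of a visa-waiver state? yes. So the applicant is a Registered Person.
Under paragraph 11: Recognised National (paragraph 6)? yes; and not a Tier V Person (paragraph 2)? yes; and not a Registered Person (paragraph 4)? no. So the applicant is not a Protected Visitor.

Registered Person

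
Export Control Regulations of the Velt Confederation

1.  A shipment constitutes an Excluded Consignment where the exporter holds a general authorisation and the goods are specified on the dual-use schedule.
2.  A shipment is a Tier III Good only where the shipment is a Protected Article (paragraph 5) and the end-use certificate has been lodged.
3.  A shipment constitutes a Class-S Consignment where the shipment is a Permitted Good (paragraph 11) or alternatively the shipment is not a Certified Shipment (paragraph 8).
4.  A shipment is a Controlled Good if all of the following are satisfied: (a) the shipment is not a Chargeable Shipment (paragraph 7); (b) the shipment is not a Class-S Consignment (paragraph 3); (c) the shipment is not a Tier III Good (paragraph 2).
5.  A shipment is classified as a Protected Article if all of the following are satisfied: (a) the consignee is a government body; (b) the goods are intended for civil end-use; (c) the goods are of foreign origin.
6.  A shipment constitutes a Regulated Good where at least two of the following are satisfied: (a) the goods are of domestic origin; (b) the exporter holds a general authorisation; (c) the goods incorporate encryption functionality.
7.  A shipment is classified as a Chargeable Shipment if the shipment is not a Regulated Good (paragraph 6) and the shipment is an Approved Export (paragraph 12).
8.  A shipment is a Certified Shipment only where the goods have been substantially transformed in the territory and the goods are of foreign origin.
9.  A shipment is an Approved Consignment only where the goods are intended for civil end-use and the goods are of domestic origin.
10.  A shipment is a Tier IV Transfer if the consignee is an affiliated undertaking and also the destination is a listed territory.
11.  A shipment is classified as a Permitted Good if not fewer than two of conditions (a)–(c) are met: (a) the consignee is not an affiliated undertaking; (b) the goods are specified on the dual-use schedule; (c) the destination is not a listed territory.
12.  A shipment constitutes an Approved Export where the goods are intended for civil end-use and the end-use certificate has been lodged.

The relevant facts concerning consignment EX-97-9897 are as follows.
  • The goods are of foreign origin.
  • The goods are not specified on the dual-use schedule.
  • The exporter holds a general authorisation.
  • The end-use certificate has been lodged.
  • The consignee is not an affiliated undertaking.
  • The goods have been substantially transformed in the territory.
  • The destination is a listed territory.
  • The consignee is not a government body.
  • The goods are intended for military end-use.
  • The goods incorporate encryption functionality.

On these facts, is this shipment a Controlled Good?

paragraph 6 — Regulated Good: the goods are of domestic origin? no; the exporter holds a general authorisation? yes; the goods incorporate encryption functionality? yes — 2 of 3 hold (need ≥2) → satisfied.
paragraph 12 — Approved Export: [the goods are intended for civil end-use? no] AND [the end-use certificate has been lodged? yes] → not satisfied.
paragraph 7 — Chargeable Shipment: [not a Regulated Good (paragraph 6)? no] AND [Approved Export (paragraph 12)? no] → not satisfied.
paragraph 11 — Permitted Good: the consignee is not an affiliated undertaking? yes; the goods are specified on the dual-use schedule? no; the destination is not a listed territory? no — 1 of 3 hold (need ≥2) → not satisfied.
paragraph 8 — Certified Shipment: [the goods have been substantially transformed in the territory? yes] AND [the goods are of foreign origin? yes] → satisfied.
paragraph 3 — Class-S Consignment: [Permitted Good (paragraph 11)? no] OR [not a Certified Shipment (paragraph 8)? no] → not satisfied.
paragraph 5 — Protected Article: [the consignee is a government body? no] AND [the goods are intended for civil end-use? no] AND [the goods are of foreign origin? yes] → not satisfied.
paragraph 2 — Tier III Good: [Protected Article (paragraph 5)? no] AND [the end-use certificate has been lodged? yes] → not satisfied.
paragraph 4 — Controlled Good: [not a Chargeable Shipment (paragraph 7)? yes] AND [not a Class-S Consignment (paragraph 3)? yes] AND [not a Tier III Good (paragraph 2)? yes] → satisfied.

Yes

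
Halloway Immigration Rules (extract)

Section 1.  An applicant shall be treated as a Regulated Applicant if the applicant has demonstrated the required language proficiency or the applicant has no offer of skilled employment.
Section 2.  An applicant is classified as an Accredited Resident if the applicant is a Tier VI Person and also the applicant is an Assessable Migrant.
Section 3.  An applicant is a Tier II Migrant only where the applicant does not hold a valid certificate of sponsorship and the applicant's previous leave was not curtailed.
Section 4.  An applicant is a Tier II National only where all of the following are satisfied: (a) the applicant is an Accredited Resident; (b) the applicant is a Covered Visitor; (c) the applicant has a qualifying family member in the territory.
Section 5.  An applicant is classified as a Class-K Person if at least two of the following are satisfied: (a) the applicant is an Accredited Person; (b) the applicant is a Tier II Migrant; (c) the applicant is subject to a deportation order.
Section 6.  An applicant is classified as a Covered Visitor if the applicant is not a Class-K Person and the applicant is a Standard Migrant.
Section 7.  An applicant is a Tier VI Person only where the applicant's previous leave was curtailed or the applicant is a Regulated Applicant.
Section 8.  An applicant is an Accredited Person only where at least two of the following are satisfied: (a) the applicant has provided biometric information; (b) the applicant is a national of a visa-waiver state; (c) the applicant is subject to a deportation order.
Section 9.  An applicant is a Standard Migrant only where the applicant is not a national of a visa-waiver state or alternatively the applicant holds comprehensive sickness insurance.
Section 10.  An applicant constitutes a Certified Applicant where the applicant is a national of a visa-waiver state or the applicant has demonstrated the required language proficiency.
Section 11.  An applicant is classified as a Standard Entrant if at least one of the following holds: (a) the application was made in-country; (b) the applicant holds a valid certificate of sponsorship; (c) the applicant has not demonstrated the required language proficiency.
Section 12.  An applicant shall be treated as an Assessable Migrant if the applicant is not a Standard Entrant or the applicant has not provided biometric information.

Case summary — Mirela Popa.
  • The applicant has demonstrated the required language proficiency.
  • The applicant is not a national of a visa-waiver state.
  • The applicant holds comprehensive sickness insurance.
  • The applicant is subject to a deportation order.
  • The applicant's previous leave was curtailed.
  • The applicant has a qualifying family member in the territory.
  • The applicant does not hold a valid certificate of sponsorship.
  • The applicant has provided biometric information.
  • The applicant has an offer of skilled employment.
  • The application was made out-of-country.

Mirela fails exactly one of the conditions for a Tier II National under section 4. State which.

section 1 — Regulated Applicant: [the applicant has demonstrated the required language proficiency? yes] OR [the applicant has no offer of skilled employment? no] → satisfied.
section 7 — Tier VI Person: [the applicant's previous leave was curtailed? yes] OR [Regulated Applicant (section 1)? yes] → satisfied.
section 11 — Standard Entrant: [the application was made in-country? no] OR [the applicant holds a valid certificate of sponsorship? no] OR [the applicant has not demonstrated the required language proficiency? no] → not satisfied.
section 12 — Assessable Migrant: [not a Standard Entrant (section 11)? yes] OR [the applicant has not provided biometric information? no] → satisfied.
section 2 — Accredited Resident: [Tier VI Person (section 7)? yes] AND [Assessable Migrant (section 12)? yes] → satisfied.
section 8 — Accredited Person: the applicant has provided biometric information? yes; the applicant is a national of a visa-waiver state? no; the applicant is subject to a deportation order? yes — 2 of 3 hold (need ≥2) → satisfied.
section 3 — Tier II Migrant: [the applicant does not hold a valid certificate of sponsorship? yes] AND [the applicant's previous leave was not curtailed? no] → not satisfied.
section 5 — Class-K Person: Accredited Person (section 8)? yes; Tier II Migrant (section 3)? no; the applicant is subject to a deportation order? yes — 2 of 3 hold (need ≥2) → satisfied.
section 9 — Standard Migrant: [the applicant is not a national of a visa-waiver state? yes] OR [the applicant holds comprehensive sickness insurance? yes] → satisfied.
section 6 — Covered Visitor: [not a Class-K Person (section 5)? no] AND [Standard Migrant (section 9)? yes] → not satisfied.
section 4 — Tier II National: [Accredited Resident (section 2)? yes] AND [Covered Visitor (section 6)? no] AND [the applicant has a qualifying family member in the territory? yes] → not satisfied.

Covered Visitor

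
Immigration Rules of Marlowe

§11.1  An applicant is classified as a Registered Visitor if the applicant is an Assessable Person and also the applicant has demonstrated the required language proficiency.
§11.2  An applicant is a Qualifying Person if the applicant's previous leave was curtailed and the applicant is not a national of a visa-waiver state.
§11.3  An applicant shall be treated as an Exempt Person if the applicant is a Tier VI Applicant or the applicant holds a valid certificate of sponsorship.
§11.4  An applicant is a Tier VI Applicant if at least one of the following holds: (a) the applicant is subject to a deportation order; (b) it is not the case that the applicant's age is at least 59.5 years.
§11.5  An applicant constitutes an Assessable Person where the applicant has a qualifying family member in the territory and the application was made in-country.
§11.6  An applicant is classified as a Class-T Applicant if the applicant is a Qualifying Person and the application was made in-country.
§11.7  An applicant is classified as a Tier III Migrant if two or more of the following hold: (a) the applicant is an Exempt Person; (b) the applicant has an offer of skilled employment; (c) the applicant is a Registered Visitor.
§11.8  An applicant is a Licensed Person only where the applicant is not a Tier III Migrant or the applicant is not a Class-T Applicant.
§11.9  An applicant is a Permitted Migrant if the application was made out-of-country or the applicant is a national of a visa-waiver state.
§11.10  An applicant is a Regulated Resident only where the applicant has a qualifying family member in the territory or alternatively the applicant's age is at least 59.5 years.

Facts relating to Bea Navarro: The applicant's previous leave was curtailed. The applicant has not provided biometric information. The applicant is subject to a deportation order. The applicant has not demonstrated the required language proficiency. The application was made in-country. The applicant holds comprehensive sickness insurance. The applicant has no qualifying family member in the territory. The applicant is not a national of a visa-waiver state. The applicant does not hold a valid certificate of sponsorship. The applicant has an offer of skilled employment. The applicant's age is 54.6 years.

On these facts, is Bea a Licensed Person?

Under §11.4: the applicant is subject to a deportation order? yes; or applicant's age: 54.6 years ≥ 59.5 years? no, so negated condition yes. So the applicant is a Tier VI Applicant.
Under §11.3: Tier VI Applicant (§11.4)? yes; or the applicant holds a valid certificate of sponsorship? no. So the applicant is an Exempt Person.
Under §11.5: the applicant has a qualifying family member in the territory? no; and the application was made in-country? yes. So the applicant is not an Assessable Person.
Under §11.1: Assessable Person (§11.5)? no; and the applicant has demonstrated the required language proficiency? no. So the applicant is not a Registered Visitor.
Under §11.7: Exempt Person (§11.3)? yes; the applicant has an offer of skilled employment? yes; Registered Visitor (§11.1)? no — 2 of 3 hold (need ≥2) → satisfied.
Under §11.2: the applicant's previous leave was curtailed? yes; and the applicant is not a national of a visa-waiver state? yes. So the applicant is a Qualifying Person.
Under §11.6: Qualifying Person (§11.2)? yes; and the application was made in-country? yes. So the applicant is a Class-T Applicant.
Under §11.8: not a Tier III Migrant (§11.7)? no; or not a Class-T Applicant (§11.6)? no. So the applicant is not a Licensed Person.

No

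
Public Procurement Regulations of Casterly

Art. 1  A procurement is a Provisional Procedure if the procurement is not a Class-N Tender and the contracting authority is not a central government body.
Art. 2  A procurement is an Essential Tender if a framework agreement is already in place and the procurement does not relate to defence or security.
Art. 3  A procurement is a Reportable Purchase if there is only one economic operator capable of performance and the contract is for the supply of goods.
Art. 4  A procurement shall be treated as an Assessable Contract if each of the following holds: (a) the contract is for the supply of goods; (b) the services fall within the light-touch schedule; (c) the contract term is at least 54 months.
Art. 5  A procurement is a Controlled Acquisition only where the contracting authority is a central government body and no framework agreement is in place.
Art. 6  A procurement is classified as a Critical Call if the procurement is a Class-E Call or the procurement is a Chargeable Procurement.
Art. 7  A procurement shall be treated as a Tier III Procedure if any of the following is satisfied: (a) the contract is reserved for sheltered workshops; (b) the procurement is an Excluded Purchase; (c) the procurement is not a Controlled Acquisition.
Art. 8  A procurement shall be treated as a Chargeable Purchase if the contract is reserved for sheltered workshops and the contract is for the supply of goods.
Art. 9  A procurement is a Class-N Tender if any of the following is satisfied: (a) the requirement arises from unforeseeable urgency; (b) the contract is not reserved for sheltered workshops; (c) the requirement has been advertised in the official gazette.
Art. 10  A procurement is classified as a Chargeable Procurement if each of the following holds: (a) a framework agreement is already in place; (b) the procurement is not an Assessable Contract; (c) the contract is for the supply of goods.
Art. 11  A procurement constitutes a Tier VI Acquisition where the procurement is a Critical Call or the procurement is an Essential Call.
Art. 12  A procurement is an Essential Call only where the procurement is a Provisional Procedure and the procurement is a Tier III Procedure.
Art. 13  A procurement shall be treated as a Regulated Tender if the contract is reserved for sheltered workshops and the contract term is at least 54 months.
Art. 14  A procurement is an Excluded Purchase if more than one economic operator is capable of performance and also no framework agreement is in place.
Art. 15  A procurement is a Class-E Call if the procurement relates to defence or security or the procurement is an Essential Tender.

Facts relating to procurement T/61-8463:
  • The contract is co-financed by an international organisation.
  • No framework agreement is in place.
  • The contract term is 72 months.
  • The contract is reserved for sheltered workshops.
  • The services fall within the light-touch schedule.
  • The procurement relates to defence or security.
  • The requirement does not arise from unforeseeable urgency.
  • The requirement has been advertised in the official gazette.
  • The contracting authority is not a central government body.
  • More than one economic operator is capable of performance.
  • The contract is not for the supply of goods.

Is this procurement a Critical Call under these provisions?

Yes

article 2 — Essential Tender: [a framework agreement is already in place? no] AND [the procurement does not relate to defence or security? no] → not satisfied.
article 15 — Class-E Call: [the procurement relates to defence or security? yes] OR [Essential Tender (article 2)? no] → satisfied.
article 4 — Assessable Contract: [the contract is for the supply of goods? no] AND [the services fall within the light-touch schedule? yes] AND [contract term: 72 months ≥ 54 months? yes] → not satisfied.
article 10 — Chargeable Procurement: [a framework agreement is already in place? no] AND [not an Assessable Contract (article 4)? yes] AND [the contract is for the supply of goods? no] → not satisfied.
article 6 — Critical Call: [Class-E Call (article 15)? yes] OR [Chargeable Procurement (article 10)? no] → satisfied.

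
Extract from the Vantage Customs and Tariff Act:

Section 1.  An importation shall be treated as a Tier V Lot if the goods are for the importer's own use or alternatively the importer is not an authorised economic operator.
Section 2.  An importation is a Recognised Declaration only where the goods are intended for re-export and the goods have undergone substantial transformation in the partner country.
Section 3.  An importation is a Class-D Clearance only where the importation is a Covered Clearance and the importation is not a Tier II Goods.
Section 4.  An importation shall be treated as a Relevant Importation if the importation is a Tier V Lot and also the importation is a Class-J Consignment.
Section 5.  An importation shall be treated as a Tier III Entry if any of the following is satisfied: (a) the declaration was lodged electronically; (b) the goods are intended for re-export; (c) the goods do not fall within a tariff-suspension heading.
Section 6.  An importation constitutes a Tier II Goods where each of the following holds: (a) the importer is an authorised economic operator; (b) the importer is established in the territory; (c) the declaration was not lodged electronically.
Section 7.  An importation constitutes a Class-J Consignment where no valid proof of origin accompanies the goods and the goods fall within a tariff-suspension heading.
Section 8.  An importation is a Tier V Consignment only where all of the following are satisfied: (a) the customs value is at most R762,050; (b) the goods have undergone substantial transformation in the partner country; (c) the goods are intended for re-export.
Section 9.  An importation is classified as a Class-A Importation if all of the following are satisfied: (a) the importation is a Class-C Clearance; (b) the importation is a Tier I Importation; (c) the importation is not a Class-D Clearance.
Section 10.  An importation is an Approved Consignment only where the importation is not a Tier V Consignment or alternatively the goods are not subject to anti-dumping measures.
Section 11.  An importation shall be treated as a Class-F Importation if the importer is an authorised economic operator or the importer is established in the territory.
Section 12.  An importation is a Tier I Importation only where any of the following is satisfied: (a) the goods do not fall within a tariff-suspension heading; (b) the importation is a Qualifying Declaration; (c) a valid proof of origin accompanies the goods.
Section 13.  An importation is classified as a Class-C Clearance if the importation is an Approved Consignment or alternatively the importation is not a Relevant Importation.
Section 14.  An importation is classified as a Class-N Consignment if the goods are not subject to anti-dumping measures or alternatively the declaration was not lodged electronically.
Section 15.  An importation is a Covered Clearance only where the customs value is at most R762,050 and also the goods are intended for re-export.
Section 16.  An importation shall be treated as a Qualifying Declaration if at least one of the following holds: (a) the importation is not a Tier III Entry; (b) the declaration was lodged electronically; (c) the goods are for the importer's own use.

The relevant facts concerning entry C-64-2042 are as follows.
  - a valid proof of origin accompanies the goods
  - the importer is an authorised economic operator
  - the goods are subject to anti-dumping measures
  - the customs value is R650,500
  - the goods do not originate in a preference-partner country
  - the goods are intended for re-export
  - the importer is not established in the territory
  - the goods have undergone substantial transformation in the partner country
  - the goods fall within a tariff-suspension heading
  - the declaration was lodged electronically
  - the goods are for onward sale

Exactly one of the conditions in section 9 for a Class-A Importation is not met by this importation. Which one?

Class-D Clearance

section 8 — Tier V Consignment: [customs value: R650,500 ≤ R762,050? yes] AND [the goods have undergone substantial transformation in the partner country? yes] AND [the goods are intended for re-export? yes] → satisfied.
section 10 — Approved Consignment: [not a Tier V Consignment (section 8)? no] OR [the goods are not subject to anti-dumping measures? no] → not satisfied.
section 1 — Tier V Lot: [the goods are for the importer's own use? no] OR [the importer is not an authorised economic operator? no] → not satisfied.
section 7 — Class-J Consignment: [no valid proof of origin accompanies the goods? no] AND [the goods fall within a tariff-suspension heading? yes] → not satisfied.
section 4 — Relevant Importation: [Tier V Lot (section 1)? no] AND [Class-J Consignment (section 7)? no] → not satisfied.
section 13 — Class-C Clearance: [Approved Consignment (section 10)? no] OR [not a Relevant Importation (section 4)? yes] → satisfied.
section 5 — Tier III Entry: [the declaration was lodged electronically? yes] OR [the goods are intended for re-export? yes] OR [the goods do not fall within a tariff-suspension heading? no] → satisfied.
section 16 — Qualifying Declaration: [not a Tier III Entry (section 5)? no] OR [the declaration was lodged electronically? yes] OR [the goods are for the importer's own use? no] → satisfied.
section 12 — Tier I Importation: [the goods do not fall within a tariff-suspension heading? no] OR [Qualifying Declaration (section 16)? yes] OR [a valid proof of origin accompanies the goods? yes] → satisfied.
section 15 — Covered Clearance: [customs value: R650,500 ≤ R762,050? yes] AND [the goods are intended for re-export? yes] → satisfied.
section 6 — Tier II Goods: [the importer is an authorised economic operator? yes] AND [the importer is established in the territory? no] AND [the declaration was not lodged electronically? no] → not satisfied.
section 3 — Class-D Clearance: [Covered Clearance (section 15)? yes] AND [not a Tier II Goods (section 6)? yes] → satisfied.
section 9 — Class-A Importation: [Class-C Clearance (section 13)? yes] AND [Tier I Importation (section 12)? yes] AND [not a Class-D Clearance (section 3)? no] → not satisfied.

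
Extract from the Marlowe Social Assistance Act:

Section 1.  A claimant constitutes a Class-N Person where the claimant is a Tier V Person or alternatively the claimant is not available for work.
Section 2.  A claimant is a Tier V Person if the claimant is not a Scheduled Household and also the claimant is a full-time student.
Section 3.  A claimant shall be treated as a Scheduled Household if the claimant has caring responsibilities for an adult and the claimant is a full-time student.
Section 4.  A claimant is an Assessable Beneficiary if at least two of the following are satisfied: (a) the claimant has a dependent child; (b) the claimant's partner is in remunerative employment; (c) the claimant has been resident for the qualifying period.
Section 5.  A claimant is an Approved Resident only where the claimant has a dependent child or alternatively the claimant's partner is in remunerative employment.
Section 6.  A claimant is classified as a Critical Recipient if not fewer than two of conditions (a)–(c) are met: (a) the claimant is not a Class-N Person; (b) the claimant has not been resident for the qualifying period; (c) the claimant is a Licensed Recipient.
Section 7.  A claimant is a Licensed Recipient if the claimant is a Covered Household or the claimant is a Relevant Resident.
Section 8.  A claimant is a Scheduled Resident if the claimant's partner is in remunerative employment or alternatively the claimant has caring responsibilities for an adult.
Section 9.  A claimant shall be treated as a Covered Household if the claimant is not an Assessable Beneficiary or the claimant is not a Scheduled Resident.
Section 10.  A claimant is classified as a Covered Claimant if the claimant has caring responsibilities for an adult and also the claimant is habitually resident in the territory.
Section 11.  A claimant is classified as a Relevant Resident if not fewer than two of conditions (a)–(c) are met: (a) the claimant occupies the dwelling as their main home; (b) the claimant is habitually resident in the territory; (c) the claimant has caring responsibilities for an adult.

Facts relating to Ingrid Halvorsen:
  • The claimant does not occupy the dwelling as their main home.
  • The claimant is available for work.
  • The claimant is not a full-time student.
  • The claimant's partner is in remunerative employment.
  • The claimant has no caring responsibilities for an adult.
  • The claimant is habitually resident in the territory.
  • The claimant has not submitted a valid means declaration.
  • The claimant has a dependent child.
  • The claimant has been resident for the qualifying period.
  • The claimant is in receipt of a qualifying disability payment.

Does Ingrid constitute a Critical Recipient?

No

Under section 3: the claimant has caring responsibilities for an adult? no; and the claimant is a full-time student? no. So the claimant is not a Scheduled Household.
Under section 2: not a Scheduled Household (section 3)? yes; and the claimant is a full-time student? no. So the claimant is not a Tier V Person.
Under section 1: Tier V Person (section 2)? no; or the claimant is not available for work? no. So the claimant is not a Class-N Person.
Under section 4: the claimant has a dependent child? yes; the claimant's partner is in remunerative employment? yes; the claimant has been resident for the qualifying period? yes — 3 of 3 hold (need ≥2) → satisfied.
Under section 8: the claimant's partner is in remunerative employment? yes; or the claimant has caring responsibilities for an adult? no. So the claimant is a Scheduled Resident.
Under section 9: not an Assessable Beneficiary (section 4)? no; or not a Scheduled Resident (section 8)? no. So the claimant is not a Covered Household.
Under section 11: the claimant occupies the dwelling as their main home? no; the claimant is habitually resident in the territory? yes; the claimant has caring responsibilities for an adult? no — 1 of 3 hold (need ≥2) → not satisfied.
Under section 7: Covered Household (section 9)? no; or Relevant Resident (section 11)? no. So the claimant is not a Licensed Recipient.
Under section 6: not a Class-N Person (section 1)? yes; the claimant has not been resident for the qualifying period? no; Licensed Recipient (section 7)? no — 1 of 3 hold (need ≥2) → not satisfied.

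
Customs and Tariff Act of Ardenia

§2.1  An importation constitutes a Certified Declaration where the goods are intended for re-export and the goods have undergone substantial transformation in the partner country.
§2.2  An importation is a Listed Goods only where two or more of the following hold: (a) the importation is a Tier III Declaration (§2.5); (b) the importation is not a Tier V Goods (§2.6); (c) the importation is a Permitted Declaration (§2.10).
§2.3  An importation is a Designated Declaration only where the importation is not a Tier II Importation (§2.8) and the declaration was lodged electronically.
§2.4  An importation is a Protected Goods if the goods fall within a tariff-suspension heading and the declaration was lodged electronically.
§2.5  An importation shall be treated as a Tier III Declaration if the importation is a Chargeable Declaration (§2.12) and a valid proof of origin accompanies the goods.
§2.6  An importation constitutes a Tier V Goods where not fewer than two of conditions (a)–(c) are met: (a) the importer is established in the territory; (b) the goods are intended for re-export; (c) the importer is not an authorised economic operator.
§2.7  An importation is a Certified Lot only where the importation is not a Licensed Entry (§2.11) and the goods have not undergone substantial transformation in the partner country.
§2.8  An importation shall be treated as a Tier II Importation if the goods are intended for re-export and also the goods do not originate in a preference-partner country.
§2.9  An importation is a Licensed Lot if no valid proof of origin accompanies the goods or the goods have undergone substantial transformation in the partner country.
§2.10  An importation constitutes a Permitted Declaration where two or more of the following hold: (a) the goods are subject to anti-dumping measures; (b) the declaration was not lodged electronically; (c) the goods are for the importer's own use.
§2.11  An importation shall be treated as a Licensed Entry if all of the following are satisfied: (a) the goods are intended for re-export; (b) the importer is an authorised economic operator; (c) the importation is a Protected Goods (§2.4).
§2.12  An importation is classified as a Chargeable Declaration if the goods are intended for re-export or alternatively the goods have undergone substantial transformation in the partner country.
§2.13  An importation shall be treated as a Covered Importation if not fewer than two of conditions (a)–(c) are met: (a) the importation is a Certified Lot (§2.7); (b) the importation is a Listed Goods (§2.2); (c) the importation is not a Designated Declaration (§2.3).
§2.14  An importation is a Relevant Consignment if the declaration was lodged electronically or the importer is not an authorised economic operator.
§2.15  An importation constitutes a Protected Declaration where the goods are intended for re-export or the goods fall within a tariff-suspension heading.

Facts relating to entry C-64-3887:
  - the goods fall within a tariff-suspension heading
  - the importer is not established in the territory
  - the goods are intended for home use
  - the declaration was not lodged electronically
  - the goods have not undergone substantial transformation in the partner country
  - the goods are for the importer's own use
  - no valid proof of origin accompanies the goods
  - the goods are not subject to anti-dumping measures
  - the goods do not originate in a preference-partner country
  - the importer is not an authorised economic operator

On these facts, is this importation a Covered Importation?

§2.4 — Protected Goods: [the goods fall within a tariff-suspension heading? yes] AND [the declaration was lodged electronically? no] → not satisfied.
§2.11 — Licensed Entry: [the goods are intended for re-export? no] AND [the importer is an authorised economic operator? no] AND [Protected Goods (§2.4)? no] → not satisfied.
§2.7 — Certified Lot: [not a Licensed Entry (§2.11)? yes] AND [the goods have not undergone substantial transformation in the partner country? yes] → satisfied.
§2.12 — Chargeable Declaration: [the goods are intended for re-export? no] OR [the goods have undergone substantial transformation in the partner country? no] → not satisfied.
§2.5 — Tier III Declaration: [Chargeable Declaration (§2.12)? no] AND [a valid proof of origin accompanies the goods? no] → not satisfied.
§2.6 — Tier V Goods: the importer is established in the territory? no; the goods are intended for re-export? no; the importer is not an authorised economic operator? yes — 1 of 3 hold (need ≥2) → not satisfied.
§2.10 — Permitted Declaration: the goods are subject to anti-dumping measures? no; the declaration was not lodged electronically? yes; the goods are for the importer's own use? yes — 2 of 3 hold (need ≥2) → satisfied.
§2.2 — Listed Goods: Tier III Declaration (§2.5)? no; not a Tier V Goods (§2.6)? yes; Permitted Declaration (§2.10)? yes — 2 of 3 hold (need ≥2) → satisfied.
§2.8 — Tier II Importation: [the goods are intended for re-export? no] AND [the goods do not originate in a preference-partner country? yes] → not satisfied.
§2.3 — Designated Declaration: [not a Tier II Importation (§2.8)? yes] AND [the declaration was lodged electronically? no] → not satisfied.
§2.13 — Covered Importation: Certified Lot (§2.7)? yes; Listed Goods (§2.2)? yes; not a Designated Declaration (§2.3)? yes — 3 of 3 hold (need ≥2) → satisfied.

Yes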